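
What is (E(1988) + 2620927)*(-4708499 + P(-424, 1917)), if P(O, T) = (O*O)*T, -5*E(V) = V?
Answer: 4453879192080171/5 ≈ 8.9078e+14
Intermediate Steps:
E(V) = -V/5
P(O, T) = T*O**2 (P(O, T) = O**2*T = T*O**2)
(E(1988) + 2620927)*(-4708499 + P(-424, 1917)) = (-1/5*1988 + 2620927)*(-4708499 + 1917*(-424)**2) = (-1988/5 + 2620927)*(-4708499 + 1917*179776) = 13102647*(-4708499 + 344630592)/5 = (13102647/5)*339922093 = 4453879192080171/5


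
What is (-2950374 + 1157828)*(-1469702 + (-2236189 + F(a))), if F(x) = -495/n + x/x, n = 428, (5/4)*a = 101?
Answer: 1421597798986295/214 ≈ 6.6430e+12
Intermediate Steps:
a = 404/5 (a = (⅘)*101 = 404/5 ≈ 80.800)
F(x) = -67/428 (F(x) = -495/428 + x/x = -495*1/428 + 1 = -495/428 + 1 = -67/428)
(-2950374 + 1157828)*(-1469702 + (-2236189 + F(a))) = (-2950374 + 1157828)*(-1469702 + (-2236189 - 67/428)) = -1792546*(-1469702 - 957088959/428) = -1792546*(-1586121415/428) = 1421597798986295/214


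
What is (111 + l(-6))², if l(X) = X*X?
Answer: 21609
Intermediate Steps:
l(X) = X²
(111 + l(-6))² = (111 + (-6)²)² = (111 + 36)² = 147² = 21609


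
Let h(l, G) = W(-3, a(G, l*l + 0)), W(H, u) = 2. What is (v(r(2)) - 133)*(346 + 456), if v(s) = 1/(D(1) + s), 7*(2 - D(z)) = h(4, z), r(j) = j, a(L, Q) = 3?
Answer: -1383851/13 ≈ -1.0645e+5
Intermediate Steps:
h(l, G) = 2
D(z) = 12/7 (D(z) = 2 - ⅐*2 = 2 - 2/7 = 12/7)
v(s) = 1/(12/7 + s)
(v(r(2)) - 133)*(346 + 456) = (7/(12 + 7*2) - 133)*(346 + 456) = (7/(12 + 14) - 133)*802 = (7/26 - 133)*802 = -3451/26*802 = -1383851/13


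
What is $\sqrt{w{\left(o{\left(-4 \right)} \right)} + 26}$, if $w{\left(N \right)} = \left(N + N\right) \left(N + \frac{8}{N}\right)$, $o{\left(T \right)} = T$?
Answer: $\sqrt{74} \approx 8.6023$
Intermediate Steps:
$w{\left(N \right)} = 2 N \left(N + \frac{8}{N}\right)$
$\sqrt{w{\left(o{\left(-4 \right)} \right)} + 26} = \sqrt{\left(16 + 2 \left(-4\right)^{2}\right) + 26} = \sqrt{\left(16 + 2 \cdot 16\right) + 26} = \sqrt{\left(16 + 32\right) + 26} = \sqrt{48 + 26} = \sqrt{74}$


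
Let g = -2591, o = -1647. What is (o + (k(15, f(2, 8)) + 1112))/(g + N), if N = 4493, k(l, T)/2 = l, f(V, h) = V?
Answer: -505/1902 ≈ -0.26551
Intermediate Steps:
k(l, T) = 2*l
(o + (k(15, f(2, 8)) + 1112))/(g + N) = (-1647 + (2*15 + 1112))/(-2591 + 4493) = (-1647 + (30 + 1112))/1902 = (-1647 + 1142)*(1/1902) = -505*1/1902 = -505/1902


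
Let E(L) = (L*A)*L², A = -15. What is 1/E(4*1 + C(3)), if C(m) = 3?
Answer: -1/5145 ≈ -0.00019436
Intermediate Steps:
E(L) = -15*L³ (E(L) = (L*(-15))*L² = (-15*L)*L² = -15*L³)
1/E(4*1 + C(3)) = 1/(-15*(4*1 + 3)³) = 1/(-15*(4 + 3)³) = 1/(-15*7³) = 1/(-15*343) = 1/(-5145) = -1/5145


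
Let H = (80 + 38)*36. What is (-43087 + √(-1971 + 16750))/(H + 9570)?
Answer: -43087/13818 + √14779/13818 ≈ -3.1094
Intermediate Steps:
H = 4248 (H = 118*36 = 4248)
(-43087 + √(-1971 + 16750))/(H + 9570) = (-43087 + √(-1971 + 16750))/(4248 + 9570) = (-43087 + √14779)/13818 = (-43087 + √14779)*(1/13818) = -43087/13818 + √14779/13818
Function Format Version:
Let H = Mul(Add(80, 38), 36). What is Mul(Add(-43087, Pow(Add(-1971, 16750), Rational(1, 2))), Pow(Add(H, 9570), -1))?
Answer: Add(Rational(-43087, 13818), Mul(Rational(1, 13818), Pow(14779, Rational(1, 2)))) ≈ -3.1094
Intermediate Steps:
H = 4248 (H = Mul(118, 36) = 4248)
Mul(Add(-43087, Pow(Add(-1971, 16750), Rational(1, 2))), Pow(Add(H, 9570), -1)) = Mul(Add(-43087, Pow(Add(-1971, 16750), Rational(1, 2))), Pow(Add(4248, 9570), -1)) = Mul(Add(-43087, Pow(14779, Rational(1, 2))), Pow(13818, -1)) = Mul(Add(-43087, Pow(14779, Rational(1, 2))), Rational(1, 13818)) = Add(Rational(-43087, 13818), Mul(Rational(1, 13818), Pow(14779, Rational(1, 2))))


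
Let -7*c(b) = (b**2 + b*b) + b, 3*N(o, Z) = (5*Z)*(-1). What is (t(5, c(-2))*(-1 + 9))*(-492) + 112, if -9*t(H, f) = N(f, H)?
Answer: -31792/9 ≈ -3532.4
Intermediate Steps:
N(o, Z) = -5*Z/3 (N(o, Z) = ((5*Z)*(-1))/3 = (-5*Z)/3 = -5*Z/3)
c(b) = -2*b**2/7 - b/7 (c(b) = -((b**2 + b*b) + b)/7 = -((b**2 + b**2) + b)/7 = -(2*b**2 + b)/7 = -(b + 2*b**2)/7 = -2*b**2/7 - b/7)
t(H, f) = 5*H/27 (t(H, f) = -(-5)*H/27 = 5*H/27)
(t(5, c(-2))*(-1 + 9))*(-492) + 112 = (((5/27)*5)*(-1 + 9))*(-492) + 112 = ((25/27)*8)*(-492) + 112 = (200/27)*(-492) + 112 = -32800/9 + 112 = -31792/9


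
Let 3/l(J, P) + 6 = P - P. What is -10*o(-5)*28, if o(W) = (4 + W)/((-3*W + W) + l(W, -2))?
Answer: 560/19 ≈ 29.474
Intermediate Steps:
l(J, P) = -½ (l(J, P) = 3/(-6 + (P - P)) = 3/(-6 + 0) = 3/(-6) = 3*(-⅙) = -½)
o(W) = (4 + W)/(-½ - 2*W) (o(W) = (4 + W)/((-3*W + W) - ½) = (4 + W)/(-2*W - ½) = (4 + W)/(-½ - 2*W))
-10*o(-5)*28 = -20*(-4 - 1*(-5))/(1 + 4*(-5))*28 = -20*(-4 + 5)/(1 - 20)*28 = -20/(-19)*28 = -20*(-1)/19*28 = -10*(-2/19)*28 = (20/19)*28 = 560/19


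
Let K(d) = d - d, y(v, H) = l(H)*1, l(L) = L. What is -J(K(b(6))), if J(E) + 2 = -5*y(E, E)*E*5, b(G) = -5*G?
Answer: 2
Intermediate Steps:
y(v, H) = H (y(v, H) = H*1 = H)
K(d) = 0
J(E) = -2 - 25*E**2 (J(E) = -2 - 5*E*E*5 = -2 - 5*E**2*5 = -2 - 25*E**2)
-J(K(b(6))) = -(-2 - 25*0**2) = -(-2 - 25*0) = -(-2 + 0) = -1*(-2) = 2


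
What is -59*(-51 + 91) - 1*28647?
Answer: -31007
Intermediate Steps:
-59*(-51 + 91) - 1*28647 = -59*40 - 28647 = -2360 - 28647 = -31007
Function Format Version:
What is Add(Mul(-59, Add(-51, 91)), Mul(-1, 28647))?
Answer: -31007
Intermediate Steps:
Add(Mul(-59, Add(-51, 91)), Mul(-1, 28647)) = Add(Mul(-59, 40), -28647) = Add(-2360, -28647) = -31007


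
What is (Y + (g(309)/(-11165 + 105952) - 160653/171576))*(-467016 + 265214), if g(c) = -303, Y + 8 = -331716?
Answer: 181450285630665857209/2710529052 ≈ 6.6943e+10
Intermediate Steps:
Y = -331724 (Y = -8 - 331716 = -331724)
(Y + (g(309)/(-11165 + 105952) - 160653/171576))*(-467016 + 265214) = (-331724 + (-303/(-11165 + 105952) - 160653/171576))*(-467016 + 265214) = (-331724 + (-303/94787 - 160653*1/171576))*(-201802) = (-331724 + (-303*1/94787 - 53551/57192))*(-201802) = (-331724 + (-303/94787 - 53551/57192))*(-201802) = (-331724 - 5093267813/5421058104)*(-201802) = -1798300171759109/5421058104*(-201802) = 181450285630665857209/2710529052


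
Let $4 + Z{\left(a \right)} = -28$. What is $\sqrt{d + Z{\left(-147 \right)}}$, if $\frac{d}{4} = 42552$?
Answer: $8 \sqrt{2659} \approx 412.52$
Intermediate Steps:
$d = 170208$ ($d = 4 \cdot 42552 = 170208$)
$Z{\left(a \right)} = -32$ ($Z{\left(a \right)} = -4 - 28 = -32$)
$\sqrt{d + Z{\left(-147 \right)}} = \sqrt{170208 - 32} = \sqrt{170176} = 8 \sqrt{2659}$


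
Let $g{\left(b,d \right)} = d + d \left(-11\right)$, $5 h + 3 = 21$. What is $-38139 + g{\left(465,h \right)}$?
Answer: $-38175$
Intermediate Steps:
$h = \frac{18}{5}$ ($h = - \frac{3}{5} + \frac{1}{5} \cdot 21 = - \frac{3}{5} + \frac{21}{5} = \frac{18}{5} \approx 3.6$)
$g{\left(b,d \right)} = - 10 d$ ($g{\left(b,d \right)} = d - 11 d = - 10 d$)
$-38139 + g{\left(465,h \right)} = -38139 - 36 = -38175$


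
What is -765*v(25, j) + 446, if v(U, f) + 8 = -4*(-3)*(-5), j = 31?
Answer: 52466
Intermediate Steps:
v(U, f) = -68 (v(U, f) = -8 - 4*(-3)*(-5) = -8 + 12*(-5) = -8 - 60 = -68)
-765*v(25, j) + 446 = -765*(-68) + 446 = 52020 + 446 = 52466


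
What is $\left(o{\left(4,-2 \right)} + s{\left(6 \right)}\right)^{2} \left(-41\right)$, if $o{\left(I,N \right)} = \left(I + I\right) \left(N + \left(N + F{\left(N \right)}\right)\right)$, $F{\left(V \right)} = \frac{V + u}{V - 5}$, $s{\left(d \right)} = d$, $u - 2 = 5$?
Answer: $- \frac{2020644}{49} \approx -41238.0$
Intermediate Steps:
$u = 7$ ($u = 2 + 5 = 7$)
$F{\left(V \right)} = \frac{7 + V}{-5 + V}$ ($F{\left(V \right)} = \frac{V + 7}{V - 5} = \frac{7 + V}{-5 + V}$)
$o{\left(I,N \right)} = 2 I \left(2 N + \frac{7 + N}{-5 + N}\right)$ ($o{\left(I,N \right)} = \left(I + I\right) \left(N + \left(N + \frac{7 + N}{-5 + N}\right)\right) = 2 I \left(2 N + \frac{7 + N}{-5 + N}\right)$)
$\left(o{\left(4,-2 \right)} + s{\left(6 \right)}\right)^{2} \left(-41\right) = \left(2 \cdot 4 \frac{1}{-5 - 2} \left(7 - 2 + 2 \left(-2\right) \left(-5 - 2\right)\right) + 6\right)^{2} \left(-41\right) = \left(2 \cdot 4 \frac{1}{-7} \left(7 - 2 + 2 \left(-2\right) \left(-7\right)\right) + 6\right)^{2} \left(-41\right) = \left(2 \cdot 4 \left(- \frac{1}{7}\right) \left(7 - 2 + 28\right) + 6\right)^{2} \left(-41\right) = \left(2 \cdot 4 \left(- \frac{1}{7}\right) 33 + 6\right)^{2} \left(-41\right) = \left(- \frac{264}{7} + 6\right)^{2} \left(-41\right) = \left(- \frac{222}{7}\right)^{2} \left(-41\right) = \frac{49284}{49} \left(-41\right) = - \frac{2020644}{49}$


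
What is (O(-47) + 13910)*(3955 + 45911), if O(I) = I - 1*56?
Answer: 688499862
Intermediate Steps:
O(I) = -56 + I (O(I) = I - 56 = -56 + I)
(O(-47) + 13910)*(3955 + 45911) = ((-56 - 47) + 13910)*(3955 + 45911) = (-103 + 13910)*49866 = 13807*49866 = 688499862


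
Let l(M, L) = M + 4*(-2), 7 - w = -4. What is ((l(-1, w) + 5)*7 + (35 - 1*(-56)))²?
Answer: 3969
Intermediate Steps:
w = 11 (w = 7 - 1*(-4) = 7 + 4 = 11)
l(M, L) = -8 + M (l(M, L) = M - 8 = -8 + M)
((l(-1, w) + 5)*7 + (35 - 1*(-56)))² = (((-8 - 1) + 5)*7 + (35 - 1*(-56)))² = ((-9 + 5)*7 + (35 + 56))² = (-4*7 + 91)² = (-28 + 91)² = 63² = 3969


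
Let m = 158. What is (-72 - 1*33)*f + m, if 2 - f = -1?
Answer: -157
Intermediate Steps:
f = 3 (f = 2 - 1*(-1) = 2 + 1 = 3)
(-72 - 1*33)*f + m = (-72 - 1*33)*3 + 158 = (-72 - 33)*3 + 158 = -105*3 + 158 = -315 + 158 = -157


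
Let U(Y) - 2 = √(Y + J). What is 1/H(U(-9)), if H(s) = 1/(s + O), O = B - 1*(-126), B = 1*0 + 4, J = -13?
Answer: 132 + I*√22 ≈ 132.0 + 4.6904*I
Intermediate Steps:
B = 4 (B = 0 + 4 = 4)
U(Y) = 2 + √(-13 + Y) (U(Y) = 2 + √(Y - 13) = 2 + √(-13 + Y))
O = 130 (O = 4 - 1*(-126) = 4 + 126 = 130)
H(s) = 1/(130 + s) (H(s) = 1/(s + 130) = 1/(130 + s))
1/H(U(-9)) = 1/(1/(130 + (2 + √(-13 - 9)))) = 1/(1/(130 + (2 + √(-22)))) = 1/(1/(130 + (2 + I*√22))) = 1/(1/(132 + I*√22)) = 132 + I*√22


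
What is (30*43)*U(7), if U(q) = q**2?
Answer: 63210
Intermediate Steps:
(30*43)*U(7) = (30*43)*7**2 = 1290*49 = 63210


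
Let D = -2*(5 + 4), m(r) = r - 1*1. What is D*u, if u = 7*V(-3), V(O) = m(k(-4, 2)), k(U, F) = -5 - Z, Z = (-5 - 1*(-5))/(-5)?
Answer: 756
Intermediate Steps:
Z = 0 (Z = (-5 + 5)*(-⅕) = 0*(-⅕) = 0)
k(U, F) = -5 (k(U, F) = -5 - 1*0 = -5 + 0 = -5)
m(r) = -1 + r (m(r) = r - 1 = -1 + r)
V(O) = -6 (V(O) = -1 - 5 = -6)
D = -18 (D = -2*9 = -18)
u = -42 (u = 7*(-6) = -42)
D*u = -18*(-42) = 756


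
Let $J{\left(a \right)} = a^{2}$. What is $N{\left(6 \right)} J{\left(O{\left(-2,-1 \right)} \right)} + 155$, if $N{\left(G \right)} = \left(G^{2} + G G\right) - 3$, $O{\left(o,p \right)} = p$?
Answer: $224$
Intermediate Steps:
$N{\left(G \right)} = -3 + 2 G^{2}$ ($N{\left(G \right)} = \left(G^{2} + G^{2}\right) - 3 = 2 G^{2} - 3 = -3 + 2 G^{2}$)
$N{\left(6 \right)} J{\left(O{\left(-2,-1 \right)} \right)} + 155 = \left(-3 + 2 \cdot 6^{2}\right) \left(-1\right)^{2} + 155 = \left(-3 + 2 \cdot 36\right) 1 + 155 = \left(-3 + 72\right) 1 + 155 = 69 \cdot 1 + 155 = 69 + 155 = 224$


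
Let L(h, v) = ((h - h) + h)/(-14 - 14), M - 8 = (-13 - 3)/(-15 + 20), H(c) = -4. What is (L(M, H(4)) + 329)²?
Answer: 132457081/1225 ≈ 1.0813e+5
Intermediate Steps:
M = 24/5 (M = 8 + (-13 - 3)/(-15 + 20) = 8 - 16/5 = 24/5 ≈ 4.8000)
L(h, v) = -h/28 (L(h, v) = (0 + h)/(-28) = h*(-1/28) = -h/28)
(L(M, H(4)) + 329)² = (-1/28*24/5 + 329)² = (-6/35 + 329)² = (11509/35)² = 132457081/1225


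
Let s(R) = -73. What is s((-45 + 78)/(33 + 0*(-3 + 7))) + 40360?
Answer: 40287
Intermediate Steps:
s((-45 + 78)/(33 + 0*(-3 + 7))) + 40360 = -73 + 40360 = 40287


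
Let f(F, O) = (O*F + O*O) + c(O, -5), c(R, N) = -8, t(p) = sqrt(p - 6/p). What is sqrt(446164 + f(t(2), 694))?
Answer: sqrt(927792 + 694*I) ≈ 963.22 + 0.36*I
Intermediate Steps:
f(F, O) = -8 + O**2 + F*O (f(F, O) = (O*F + O*O) - 8 = (F*O + O**2) - 8 = (O**2 + F*O) - 8 = -8 + O**2 + F*O)
sqrt(446164 + f(t(2), 694)) = sqrt(446164 + (-8 + 694**2 + sqrt(2 - 6/2)*694)) = sqrt(446164 + (-8 + 481636 + sqrt(2 - 6*1/2)*694)) = sqrt(446164 + (-8 + 481636 + sqrt(2 - 3)*694)) = sqrt(446164 + (-8 + 481636 + sqrt(-1)*694)) = sqrt(446164 + (-8 + 481636 + I*694)) = sqrt(446164 + (-8 + 481636 + 694*I)) = sqrt(446164 + (481628 + 694*I)) = sqrt(927792 + 694*I)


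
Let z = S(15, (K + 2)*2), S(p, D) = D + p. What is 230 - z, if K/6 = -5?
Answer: 271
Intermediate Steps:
K = -30 (K = 6*(-5) = -30)
z = -41 (z = (-30 + 2)*2 + 15 = -28*2 + 15 = -56 + 15 = -41)
230 - z = 230 - 1*(-41) = 230 + 41 = 271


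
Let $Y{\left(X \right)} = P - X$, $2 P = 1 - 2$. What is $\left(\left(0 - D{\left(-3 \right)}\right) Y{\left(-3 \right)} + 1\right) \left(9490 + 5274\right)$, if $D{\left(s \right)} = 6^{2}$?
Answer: $-1313996$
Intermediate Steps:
$D{\left(s \right)} = 36$
$P = - \frac{1}{2}$ ($P = \frac{1 - 2}{2} = \frac{1}{2} \left(-1\right) = - \frac{1}{2} \approx -0.5$)
$Y{\left(X \right)} = - \frac{1}{2} - X$
$\left(\left(0 - D{\left(-3 \right)}\right) Y{\left(-3 \right)} + 1\right) \left(9490 + 5274\right) = \left(\left(0 - 36\right) \left(- \frac{1}{2} - -3\right) + 1\right) \left(9490 + 5274\right) = \left(\left(0 - 36\right) \left(- \frac{1}{2} + 3\right) + 1\right) 14764 = \left(\left(-36\right) \frac{5}{2} + 1\right) 14764 = \left(-90 + 1\right) 14764 = \left(-89\right) 14764 = -1313996$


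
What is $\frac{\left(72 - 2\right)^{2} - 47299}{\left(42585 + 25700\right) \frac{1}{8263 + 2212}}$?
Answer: $- \frac{12689415}{1951} \approx -6504.1$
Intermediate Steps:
$\frac{\left(72 - 2\right)^{2} - 47299}{\left(42585 + 25700\right) \frac{1}{8263 + 2212}} = \frac{70^{2} - 47299}{68285 \cdot \frac{1}{10475}} = \frac{4900 - 47299}{68285 \cdot \frac{1}{10475}} = - \frac{42399}{\frac{13657}{2095}} = \left(-42399\right) \frac{2095}{13657} = - \frac{12689415}{1951}$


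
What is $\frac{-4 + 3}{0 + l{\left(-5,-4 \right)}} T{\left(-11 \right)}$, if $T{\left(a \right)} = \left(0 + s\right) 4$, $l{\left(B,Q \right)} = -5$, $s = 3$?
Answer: $\frac{12}{5} \approx 2.4$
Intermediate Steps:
$T{\left(a \right)} = 12$ ($T{\left(a \right)} = \left(0 + 3\right) 4 = 3 \cdot 4 = 12$)
$\frac{-4 + 3}{0 + l{\left(-5,-4 \right)}} T{\left(-11 \right)} = \frac{-4 + 3}{0 - 5} \cdot 12 = - \frac{1}{-5} \cdot 12 = \left(-1\right) \left(- \frac{1}{5}\right) 12 = \frac{1}{5} \cdot 12 = \frac{12}{5}$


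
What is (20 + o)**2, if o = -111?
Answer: 8281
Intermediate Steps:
(20 + o)**2 = (20 - 111)**2 = (-91)**2 = 8281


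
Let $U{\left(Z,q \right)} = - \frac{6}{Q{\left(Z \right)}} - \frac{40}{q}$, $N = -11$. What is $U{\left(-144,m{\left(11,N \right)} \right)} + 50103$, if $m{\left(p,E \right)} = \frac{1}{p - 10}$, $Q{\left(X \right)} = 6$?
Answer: $50062$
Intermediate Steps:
$m{\left(p,E \right)} = \frac{1}{-10 + p}$
$U{\left(Z,q \right)} = -1 - \frac{40}{q}$ ($U{\left(Z,q \right)} = - \frac{6}{6} - \frac{40}{q} = \left(-6\right) \frac{1}{6} - \frac{40}{q} = -1 - \frac{40}{q}$)
$U{\left(-144,m{\left(11,N \right)} \right)} + 50103 = \frac{-40 - \frac{1}{-10 + 11}}{\frac{1}{-10 + 11}} + 50103 = \frac{-40 - 1^{-1}}{1^{-1}} + 50103 = \frac{-40 - 1}{1} + 50103 = 1 \left(-40 - 1\right) + 50103 = 1 \left(-41\right) + 50103 = -41 + 50103 = 50062$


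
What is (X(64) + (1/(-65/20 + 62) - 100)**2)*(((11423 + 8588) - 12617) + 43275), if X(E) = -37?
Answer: 27868897054279/55225 ≈ 5.0464e+8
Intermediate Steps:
(X(64) + (1/(-65/20 + 62) - 100)**2)*(((11423 + 8588) - 12617) + 43275) = (-37 + (1/(-65/20 + 62) - 100)**2)*(((11423 + 8588) - 12617) + 43275) = (-37 + (1/(-65*1/20 + 62) - 100)**2)*((20011 - 12617) + 43275) = (-37 + (1/(-13/4 + 62) - 100)**2)*(7394 + 43275) = (-37 + (1/(235/4) - 100)**2)*50669 = (-37 + (4/235 - 100)**2)*50669 = (-37 + (-23496/235)**2)*50669 = (-37 + 552062016/55225)*50669 = (550018691/55225)*50669 = 27868897054279/55225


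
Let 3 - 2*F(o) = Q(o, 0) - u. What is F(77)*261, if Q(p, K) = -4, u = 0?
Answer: 1827/2 ≈ 913.50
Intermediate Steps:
F(o) = 7/2 (F(o) = 3/2 - (-4 - 1*0)/2 = 3/2 - (-4 + 0)/2 = 3/2 - ½*(-4) = 3/2 + 2 = 7/2)
F(77)*261 = (7/2)*261 = 1827/2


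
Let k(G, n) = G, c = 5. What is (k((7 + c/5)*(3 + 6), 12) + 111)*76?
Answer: 13908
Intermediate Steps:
(k((7 + c/5)*(3 + 6), 12) + 111)*76 = ((7 + 5/5)*(3 + 6) + 111)*76 = ((7 + 5*(1/5))*9 + 111)*76 = ((7 + 1)*9 + 111)*76 = (8*9 + 111)*76 = (72 + 111)*76 = 183*76 = 13908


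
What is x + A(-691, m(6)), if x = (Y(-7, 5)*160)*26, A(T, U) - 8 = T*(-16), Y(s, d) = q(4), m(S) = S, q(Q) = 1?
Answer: 15224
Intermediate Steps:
Y(s, d) = 1
A(T, U) = 8 - 16*T (A(T, U) = 8 + T*(-16) = 8 - 16*T)
x = 4160 (x = (1*160)*26 = 160*26 = 4160)
x + A(-691, m(6)) = 4160 + (8 - 16*(-691)) = 4160 + (8 + 11056) = 4160 + 11064 = 15224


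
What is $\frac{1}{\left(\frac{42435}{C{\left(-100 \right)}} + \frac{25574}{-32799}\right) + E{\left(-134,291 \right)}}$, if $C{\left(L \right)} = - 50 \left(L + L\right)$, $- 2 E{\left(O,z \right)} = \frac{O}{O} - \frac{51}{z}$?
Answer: $\frac{6363006000}{19416139961} \approx 0.32772$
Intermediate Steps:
$E{\left(O,z \right)} = - \frac{1}{2} + \frac{51}{2 z}$ ($E{\left(O,z \right)} = - \frac{\frac{O}{O} - \frac{51}{z}}{2} = - \frac{1 - \frac{51}{z}}{2} = - \frac{1}{2} + \frac{51}{2 z}$)
$C{\left(L \right)} = - 100 L$ ($C{\left(L \right)} = - 50 \cdot 2 L = - 100 L$)
$\frac{1}{\left(\frac{42435}{C{\left(-100 \right)}} + \frac{25574}{-32799}\right) + E{\left(-134,291 \right)}} = \frac{1}{\left(\frac{42435}{\left(-100\right) \left(-100\right)} + \frac{25574}{-32799}\right) + \frac{51 - 291}{2 \cdot 291}} = \frac{1}{\left(\frac{42435}{10000} + 25574 \left(- \frac{1}{32799}\right)\right) + \frac{1}{2} \cdot \frac{1}{291} \left(51 - 291\right)} = \frac{1}{\left(42435 \cdot \frac{1}{10000} - \frac{25574}{32799}\right) + \frac{1}{2} \cdot \frac{1}{291} \left(-240\right)} = \frac{1}{\left(\frac{8487}{2000} - \frac{25574}{32799}\right) - \frac{40}{97}} = \frac{1}{\frac{227217113}{65598000} - \frac{40}{97}} = \frac{1}{\frac{19416139961}{6363006000}} = \frac{6363006000}{19416139961}$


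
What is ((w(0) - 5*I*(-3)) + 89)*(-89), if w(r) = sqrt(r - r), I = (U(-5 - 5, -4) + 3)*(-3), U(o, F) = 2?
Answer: 12104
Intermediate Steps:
I = -15 (I = (2 + 3)*(-3) = 5*(-3) = -15)
w(r) = 0 (w(r) = sqrt(0) = 0)
((w(0) - 5*I*(-3)) + 89)*(-89) = ((0 - 5*(-15)*(-3)) + 89)*(-89) = ((0 + 75*(-3)) + 89)*(-89) = ((0 - 225) + 89)*(-89) = (-225 + 89)*(-89) = -136*(-89) = 12104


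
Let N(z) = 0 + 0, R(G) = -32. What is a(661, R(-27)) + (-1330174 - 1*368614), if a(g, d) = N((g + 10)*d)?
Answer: -1698788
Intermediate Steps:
N(z) = 0
a(g, d) = 0
a(661, R(-27)) + (-1330174 - 1*368614) = 0 + (-1330174 - 1*368614) = 0 + (-1330174 - 368614) = 0 - 1698788 = -1698788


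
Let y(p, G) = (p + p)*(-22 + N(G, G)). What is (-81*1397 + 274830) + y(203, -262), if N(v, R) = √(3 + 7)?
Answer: 152741 + 406*√10 ≈ 1.5403e+5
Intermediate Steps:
N(v, R) = √10
y(p, G) = 2*p*(-22 + √10) (y(p, G) = (p + p)*(-22 + √10) = (2*p)*(-22 + √10) = 2*p*(-22 + √10))
(-81*1397 + 274830) + y(203, -262) = (-81*1397 + 274830) + 2*203*(-22 + √10) = (-113157 + 274830) + (-8932 + 406*√10) = 161673 + (-8932 + 406*√10) = 152741 + 406*√10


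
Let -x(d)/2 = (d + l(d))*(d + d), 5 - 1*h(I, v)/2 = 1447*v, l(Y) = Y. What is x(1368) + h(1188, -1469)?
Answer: -10720096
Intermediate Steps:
h(I, v) = 10 - 2894*v
x(d) = -8*d**2 (x(d) = -2*(d + d)*(d + d) = -2*2*d*2*d = -8*d**2)
x(1368) + h(1188, -1469) = -8*1368**2 + (10 - 2894*(-1469)) = -8*1871424 + (10 + 4251286) = -14971392 + 4251296 = -10720096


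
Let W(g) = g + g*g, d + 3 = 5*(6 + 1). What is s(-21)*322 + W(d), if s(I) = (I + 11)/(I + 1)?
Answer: 1217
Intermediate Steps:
d = 32 (d = -3 + 5*(6 + 1) = -3 + 5*7 = -3 + 35 = 32)
W(g) = g + g**2
s(I) = (11 + I)/(1 + I)
s(-21)*322 + W(d) = ((11 - 21)/(1 - 21))*322 + 32*(1 + 32) = (-10/(-20))*322 + 32*33 = -1/20*(-10)*322 + 1056 = (1/2)*322 + 1056 = 161 + 1056 = 1217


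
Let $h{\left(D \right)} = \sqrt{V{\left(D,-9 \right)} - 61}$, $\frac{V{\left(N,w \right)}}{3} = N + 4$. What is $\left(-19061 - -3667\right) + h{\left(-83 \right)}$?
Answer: $-15394 + i \sqrt{298} \approx -15394.0 + 17.263 i$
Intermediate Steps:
$V{\left(N,w \right)} = 12 + 3 N$ ($V{\left(N,w \right)} = 3 \left(N + 4\right) = 3 \left(4 + N\right) = 12 + 3 N$)
$h{\left(D \right)} = \sqrt{-49 + 3 D}$ ($h{\left(D \right)} = \sqrt{\left(12 + 3 D\right) - 61} = \sqrt{-49 + 3 D}$)
$\left(-19061 - -3667\right) + h{\left(-83 \right)} = \left(-19061 - -3667\right) + \sqrt{-49 + 3 \left(-83\right)} = \left(-19061 + 3667\right) + \sqrt{-49 - 249} = -15394 + \sqrt{-298} = -15394 + i \sqrt{298}$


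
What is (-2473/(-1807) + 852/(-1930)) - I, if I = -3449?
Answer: 6015827658/1743755 ≈ 3449.9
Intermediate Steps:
(-2473/(-1807) + 852/(-1930)) - I = (-2473/(-1807) + 852/(-1930)) - 1*(-3449) = (-2473*(-1/1807) + 852*(-1/1930)) + 3449 = (2473/1807 - 426/965) + 3449 = 1616663/1743755 + 3449 = 6015827658/1743755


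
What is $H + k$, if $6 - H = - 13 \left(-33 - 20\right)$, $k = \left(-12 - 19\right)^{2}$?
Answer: $278$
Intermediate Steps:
$k = 961$ ($k = \left(-12 - 19\right)^{2} = \left(-31\right)^{2} = 961$)
$H = -683$ ($H = 6 - - 13 \left(-33 - 20\right) = 6 - \left(-13\right) \left(-53\right) = 6 - 689 = -683$)
$H + k = -683 + 961 = 278$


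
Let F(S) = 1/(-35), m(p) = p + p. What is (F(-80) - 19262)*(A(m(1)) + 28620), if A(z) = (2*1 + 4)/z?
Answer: -2756685219/5 ≈ -5.5134e+8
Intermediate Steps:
m(p) = 2*p
F(S) = -1/35
A(z) = 6/z (A(z) = (2 + 4)/z = 6/z)
(F(-80) - 19262)*(A(m(1)) + 28620) = (-1/35 - 19262)*(6/((2*1)) + 28620) = -674171*(6/2 + 28620)/35 = -674171*(6*(½) + 28620)/35 = -674171*(3 + 28620)/35 = -674171/35*28623 = -2756685219/5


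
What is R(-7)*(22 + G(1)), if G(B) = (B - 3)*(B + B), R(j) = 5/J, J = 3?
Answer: 30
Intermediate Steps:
R(j) = 5/3
G(B) = 2*B*(-3 + B) (G(B) = (-3 + B)*(2*B) = 2*B*(-3 + B))
R(-7)*(22 + G(1)) = 5*(22 + 2*1*(-3 + 1))/3 = 5*(22 + 2*1*(-2))/3 = 5*(22 - 4)/3 = (5/3)*18 = 30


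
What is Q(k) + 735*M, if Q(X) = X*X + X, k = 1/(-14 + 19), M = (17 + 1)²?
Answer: 5953506/25 ≈ 2.3814e+5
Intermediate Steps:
M = 324 (M = 18² = 324)
k = ⅕ (k = 1/5 = ⅕ ≈ 0.20000)
Q(X) = X + X² (Q(X) = X² + X = X + X²)
Q(k) + 735*M = (1 + ⅕)/5 + 735*324 = (⅕)*(6/5) + 238140 = 6/25 + 238140 = 5953506/25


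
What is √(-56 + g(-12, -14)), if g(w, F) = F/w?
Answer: I*√1974/6 ≈ 7.405*I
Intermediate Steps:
√(-56 + g(-12, -14)) = √(-56 - 14/(-12)) = √(-56 - 14*(-1/12)) = √(-56 + 7/6) = √(-329/6) = I*√1974/6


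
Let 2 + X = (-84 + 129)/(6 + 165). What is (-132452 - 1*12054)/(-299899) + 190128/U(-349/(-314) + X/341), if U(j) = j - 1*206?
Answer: -3513332158058690/3788149926681 ≈ -927.45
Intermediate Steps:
X = -33/19 (X = -2 + (-84 + 129)/(6 + 165) = -2 + 45/171 = -2 + 45*(1/171) = -2 + 5/19 = -33/19 ≈ -1.7368)
U(j) = -206 + j (U(j) = j - 206 = -206 + j)
(-132452 - 1*12054)/(-299899) + 190128/U(-349/(-314) + X/341) = (-132452 - 1*12054)/(-299899) + 190128/(-206 + (-349/(-314) - 33/19/341)) = (-132452 - 12054)*(-1/299899) + 190128/(-206 + (-349*(-1/314) - 33/19*1/341)) = -144506*(-1/299899) + 190128/(-206 + (349/314 - 3/589)) = 144506/299899 + 190128/(-206 + 204619/184946) = 144506/299899 + 190128/(-37894257/184946) = 144506/299899 + 190128*(-184946/37894257) = 144506/299899 - 11721137696/12631419 = -3513332158058690/3788149926681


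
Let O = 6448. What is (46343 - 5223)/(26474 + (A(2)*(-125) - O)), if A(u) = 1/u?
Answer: 82240/39927 ≈ 2.0598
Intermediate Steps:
(46343 - 5223)/(26474 + (A(2)*(-125) - O)) = (46343 - 5223)/(26474 + (-125/2 - 1*6448)) = 41120/(26474 + ((1/2)*(-125) - 6448)) = 41120/(26474 + (-125/2 - 6448)) = 41120/(26474 - 13021/2) = 41120/(39927/2) = 41120*(2/39927) = 82240/39927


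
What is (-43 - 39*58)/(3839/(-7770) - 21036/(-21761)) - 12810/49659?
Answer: -6451645290014120/1322737666273 ≈ -4877.5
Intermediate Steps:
(-43 - 39*58)/(3839/(-7770) - 21036/(-21761)) - 12810/49659 = (-43 - 2262)/(3839*(-1/7770) - 21036*(-1/21761)) - 12810*1/49659 = -2305/(-3839/7770 + 21036/21761) - 4270/16553 = -2305/79909241/169082970 - 4270/16553 = -2305*169082970/79909241 - 4270/16553 = -389736245850/79909241 - 4270/16553 = -6451645290014120/1322737666273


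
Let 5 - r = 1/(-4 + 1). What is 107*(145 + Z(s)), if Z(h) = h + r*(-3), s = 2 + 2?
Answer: 14231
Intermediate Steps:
s = 4
r = 16/3 (r = 5 - 1/(-4 + 1) = 5 - 1/(-3) = 5 - 1*(-⅓) = 5 + ⅓ = 16/3 ≈ 5.3333)
Z(h) = -16 + h (Z(h) = h + (16/3)*(-3) = h - 16 = -16 + h)
107*(145 + Z(s)) = 107*(145 + (-16 + 4)) = 107*(145 - 12) = 107*133 = 14231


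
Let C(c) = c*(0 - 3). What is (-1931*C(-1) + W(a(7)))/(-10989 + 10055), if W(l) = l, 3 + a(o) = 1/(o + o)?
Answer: 81143/13076 ≈ 6.2055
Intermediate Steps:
a(o) = -3 + 1/(2*o) (a(o) = -3 + 1/(o + o) = -3 + 1/(2*o))
C(c) = -3*c (C(c) = c*(-3) = -3*c)
(-1931*C(-1) + W(a(7)))/(-10989 + 10055) = (-(-5793)*(-1) + (-3 + (½)/7))/(-10989 + 10055) = (-1931*3 + (-3 + (½)*(⅐)))/(-934) = (-5793 + (-3 + 1/14))*(-1/934) = (-5793 - 41/14)*(-1/934) = -81143/14*(-1/934) = 81143/13076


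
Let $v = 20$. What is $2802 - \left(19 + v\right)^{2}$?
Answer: $1281$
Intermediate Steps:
$2802 - \left(19 + v\right)^{2} = 2802 - \left(19 + 20\right)^{2} = 2802 - 39^{2} = 2802 - 1521 = 1281$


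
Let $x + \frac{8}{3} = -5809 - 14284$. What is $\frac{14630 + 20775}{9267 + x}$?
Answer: $- \frac{106215}{32486} \approx -3.2696$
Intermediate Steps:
$x = - \frac{60287}{3}$ ($x = - \frac{8}{3} - 20093 = - \frac{60287}{3} \approx -20096.0$)
$\frac{14630 + 20775}{9267 + x} = \frac{14630 + 20775}{9267 - \frac{60287}{3}} = \frac{35405}{- \frac{32486}{3}} = 35405 \left(- \frac{3}{32486}\right) = - \frac{106215}{32486}$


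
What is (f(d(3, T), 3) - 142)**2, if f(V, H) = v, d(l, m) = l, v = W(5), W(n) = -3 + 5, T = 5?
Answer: 19600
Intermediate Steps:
W(n) = 2
v = 2
f(V, H) = 2
(f(d(3, T), 3) - 142)**2 = (2 - 142)**2 = (-140)**2 = 19600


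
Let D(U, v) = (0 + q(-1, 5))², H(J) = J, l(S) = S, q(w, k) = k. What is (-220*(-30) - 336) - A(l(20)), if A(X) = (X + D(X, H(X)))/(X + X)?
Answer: 50103/8 ≈ 6262.9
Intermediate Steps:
D(U, v) = 25 (D(U, v) = (0 + 5)² = 5² = 25)
A(X) = (25 + X)/(2*X) (A(X) = (X + 25)/(X + X) = (25 + X)/((2*X)) = (25 + X)*(1/(2*X)) = (25 + X)/(2*X))
(-220*(-30) - 336) - A(l(20)) = (-220*(-30) - 336) - (25 + 20)/(2*20) = (6600 - 336) - 45/(2*20) = 6264 - 1*9/8 = 6264 - 9/8 = 50103/8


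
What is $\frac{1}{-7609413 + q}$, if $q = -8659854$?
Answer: $- \frac{1}{16269267} \approx -6.1466 \cdot 10^{-8}$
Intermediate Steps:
$\frac{1}{-7609413 + q} = \frac{1}{-7609413 - 8659854} = \frac{1}{-16269267} = - \frac{1}{16269267}$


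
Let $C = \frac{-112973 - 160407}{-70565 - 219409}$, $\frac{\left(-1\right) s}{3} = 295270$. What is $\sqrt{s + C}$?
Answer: $\frac{2 i \sqrt{4655199019432215}}{144987} \approx 941.17 i$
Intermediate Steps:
$s = -885810$ ($s = \left(-3\right) 295270 = -885810$)
$C = \frac{136690}{144987}$ ($C = - \frac{273380}{-289974} = \left(-273380\right) \left(- \frac{1}{289974}\right) = \frac{136690}{144987} \approx 0.94277$)
$\sqrt{s + C} = \sqrt{-885810 + \frac{136690}{144987}} = \sqrt{- \frac{128430797780}{144987}} = \frac{2 i \sqrt{4655199019432215}}{144987}$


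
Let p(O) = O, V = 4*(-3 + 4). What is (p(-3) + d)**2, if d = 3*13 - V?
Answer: 1024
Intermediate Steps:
V = 4 (V = 4*1 = 4)
d = 35 (d = 3*13 - 1*4 = 39 - 4 = 35)
(p(-3) + d)**2 = (-3 + 35)**2 = 32**2 = 1024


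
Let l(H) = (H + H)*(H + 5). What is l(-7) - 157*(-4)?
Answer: 656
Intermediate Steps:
l(H) = 2*H*(5 + H) (l(H) = (2*H)*(5 + H) = 2*H*(5 + H))
l(-7) - 157*(-4) = 2*(-7)*(5 - 7) - 157*(-4) = 2*(-7)*(-2) + 628 = 28 + 628 = 656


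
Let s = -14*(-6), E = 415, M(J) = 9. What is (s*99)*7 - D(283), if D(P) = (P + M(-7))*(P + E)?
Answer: -145604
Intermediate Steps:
s = 84
D(P) = (9 + P)*(415 + P) (D(P) = (P + 9)*(P + 415) = (9 + P)*(415 + P))
(s*99)*7 - D(283) = (84*99)*7 - (3735 + 283**2 + 424*283) = 8316*7 - (3735 + 80089 + 119992) = 58212 - 1*203816 = 58212 - 203816 = -145604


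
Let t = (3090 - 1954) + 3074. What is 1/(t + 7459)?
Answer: 1/11669 ≈ 8.5697e-5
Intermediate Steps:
t = 4210 (t = 1136 + 3074 = 4210)
1/(t + 7459) = 1/(4210 + 7459) = 1/11669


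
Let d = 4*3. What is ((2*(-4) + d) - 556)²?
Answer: 304704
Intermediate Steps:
d = 12
((2*(-4) + d) - 556)² = ((2*(-4) + 12) - 556)² = ((-8 + 12) - 556)² = (4 - 556)² = (-552)² = 304704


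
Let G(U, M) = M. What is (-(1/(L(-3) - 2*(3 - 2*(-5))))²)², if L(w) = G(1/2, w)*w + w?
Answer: 1/160000 ≈ 6.2500e-6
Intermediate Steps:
L(w) = w + w² (L(w) = w*w + w = w² + w = w + w²)
(-(1/(L(-3) - 2*(3 - 2*(-5))))²)² = (-(1/(-3*(1 - 3) - 2*(3 - 2*(-5))))²)² = (-(1/(-3*(-2) - 2*(3 + 10)))²)² = (-(1/(6 - 2*13))²)² = (-(1/(6 - 26))²)² = (-(1/(-20))²)² = (-(-1/20)²)² = (-1*1/400)² = (-1/400)² = 1/160000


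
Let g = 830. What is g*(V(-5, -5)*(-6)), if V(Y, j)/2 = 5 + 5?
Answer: -99600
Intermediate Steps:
V(Y, j) = 20 (V(Y, j) = 2*(5 + 5) = 2*10 = 20)
g*(V(-5, -5)*(-6)) = 830*(20*(-6)) = 830*(-120) = -99600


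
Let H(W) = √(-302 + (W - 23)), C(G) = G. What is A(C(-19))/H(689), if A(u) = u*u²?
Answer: -6859*√91/182 ≈ -359.51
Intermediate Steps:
A(u) = u³
H(W) = √(-325 + W) (H(W) = √(-302 + (-23 + W)) = √(-325 + W))
A(C(-19))/H(689) = (-19)³/(√(-325 + 689)) = -6859*√91/182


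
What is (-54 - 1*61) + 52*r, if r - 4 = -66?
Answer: -3339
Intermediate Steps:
r = -62 (r = 4 - 66 = -62)
(-54 - 1*61) + 52*r = (-54 - 1*61) + 52*(-62) = (-54 - 61) - 3224 = -115 - 3224 = -3339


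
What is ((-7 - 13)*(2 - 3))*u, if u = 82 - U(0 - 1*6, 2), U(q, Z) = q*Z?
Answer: 1880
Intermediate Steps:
U(q, Z) = Z*q
u = 94 (u = 82 - 2*(0 - 1*6) = 82 - 2*(0 - 6) = 82 - 2*(-6) = 82 - 1*(-12) = 82 + 12 = 94)
((-7 - 13)*(2 - 3))*u = ((-7 - 13)*(2 - 3))*94 = -20*(-1)*94 = 20*94 = 1880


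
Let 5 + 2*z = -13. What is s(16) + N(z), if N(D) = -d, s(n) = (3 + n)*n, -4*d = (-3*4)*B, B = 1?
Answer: 301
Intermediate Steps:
z = -9 (z = -5/2 + (1/2)*(-13) = -5/2 - 13/2 = -9)
d = 3 (d = -(-3*4)/4 = -(-3) = -1/4*(-12) = 3)
s(n) = n*(3 + n)
N(D) = -3 (N(D) = -1*3 = -3)
s(16) + N(z) = 16*(3 + 16) - 3 = 16*19 - 3 = 304 - 3 = 301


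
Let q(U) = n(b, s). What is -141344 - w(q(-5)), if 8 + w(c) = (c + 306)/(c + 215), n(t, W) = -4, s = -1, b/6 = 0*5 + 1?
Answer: -29822198/211 ≈ -1.4134e+5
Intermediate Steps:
b = 6 (b = 6*(0*5 + 1) = 6*(0 + 1) = 6*1 = 6)
q(U) = -4
w(c) = -8 + (306 + c)/(215 + c) (w(c) = -8 + (c + 306)/(c + 215) = -8 + (306 + c)/(215 + c))
-141344 - w(q(-5)) = -141344 - 7*(-202 - 1*(-4))/(215 - 4) = -141344 - 7*(-202 + 4)/211 = -141344 - 7*(-198)/211 = -141344 - 1*(-1386/211) = -141344 + 1386/211 = -29822198/211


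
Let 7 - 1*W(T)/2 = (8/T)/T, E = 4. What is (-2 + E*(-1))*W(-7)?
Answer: -4020/49 ≈ -82.041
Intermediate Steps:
W(T) = 14 - 16/T**2 (W(T) = 14 - 2*8/T/T = 14 - 16/T**2)
(-2 + E*(-1))*W(-7) = (-2 + 4*(-1))*(14 - 16/(-7)**2) = (-2 - 4)*(14 - 16*1/49) = -6*(14 - 16/49) = -6*670/49 = -4020/49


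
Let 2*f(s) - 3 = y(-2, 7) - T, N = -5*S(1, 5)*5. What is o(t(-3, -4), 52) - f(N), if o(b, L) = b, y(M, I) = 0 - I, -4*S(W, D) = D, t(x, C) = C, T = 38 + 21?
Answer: 55/2 ≈ 27.500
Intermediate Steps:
T = 59
S(W, D) = -D/4
y(M, I) = -I
N = 125/4 (N = -(-5)*5/4*5 = -5*(-5/4)*5 = (25/4)*5 = 125/4 ≈ 31.250)
f(s) = -63/2 (f(s) = 3/2 + (-1*7 - 1*59)/2 = 3/2 + (-7 - 59)/2 = 3/2 + (1/2)*(-66) = 3/2 - 33 = -63/2)
o(t(-3, -4), 52) - f(N) = -4 - 1*(-63/2) = -4 + 63/2 = 55/2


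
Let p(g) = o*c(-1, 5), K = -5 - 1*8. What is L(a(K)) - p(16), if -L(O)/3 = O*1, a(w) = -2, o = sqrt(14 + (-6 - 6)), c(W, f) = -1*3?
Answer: 6 + 3*sqrt(2) ≈ 10.243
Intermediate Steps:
K = -13 (K = -5 - 8 = -13)
c(W, f) = -3
o = sqrt(2) (o = sqrt(14 - 12) = sqrt(2) ≈ 1.4142)
p(g) = -3*sqrt(2) (p(g) = sqrt(2)*(-3) = -3*sqrt(2))
L(O) = -3*O
L(a(K)) - p(16) = -3*(-2) - (-3)*sqrt(2) = 6 + 3*sqrt(2)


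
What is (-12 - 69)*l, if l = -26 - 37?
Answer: 5103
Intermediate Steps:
l = -63
(-12 - 69)*l = (-12 - 69)*(-63) = -81*(-63) = 5103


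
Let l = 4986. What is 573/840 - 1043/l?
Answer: 330143/698040 ≈ 0.47296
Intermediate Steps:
573/840 - 1043/l = 573/840 - 1043/4986 = 573*(1/840) - 1043*1/4986 = 191/280 - 1043/4986 = 330143/698040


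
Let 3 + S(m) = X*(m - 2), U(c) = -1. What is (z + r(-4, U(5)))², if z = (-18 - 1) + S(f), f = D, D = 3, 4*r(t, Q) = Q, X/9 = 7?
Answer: 26569/16 ≈ 1660.6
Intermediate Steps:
X = 63 (X = 9*7 = 63)
r(t, Q) = Q/4
f = 3
S(m) = -129 + 63*m (S(m) = -3 + 63*(m - 2) = -3 + 63*(-2 + m) = -3 + (-126 + 63*m) = -129 + 63*m)
z = 41 (z = (-18 - 1) + (-129 + 63*3) = -19 + (-129 + 189) = -19 + 60 = 41)
(z + r(-4, U(5)))² = (41 + (¼)*(-1))² = (41 - ¼)² = (163/4)² = 26569/16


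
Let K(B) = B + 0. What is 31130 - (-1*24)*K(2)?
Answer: 31178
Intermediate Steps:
K(B) = B
31130 - (-1*24)*K(2) = 31130 - (-1*24)*2 = 31130 - (-24)*2 = 31130 - 1*(-48) = 31130 + 48 = 31178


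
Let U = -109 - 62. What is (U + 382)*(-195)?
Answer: -41145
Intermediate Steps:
U = -171
(U + 382)*(-195) = (-171 + 382)*(-195) = 211*(-195) = -41145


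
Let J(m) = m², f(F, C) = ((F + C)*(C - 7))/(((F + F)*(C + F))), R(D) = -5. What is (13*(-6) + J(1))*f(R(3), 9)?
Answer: 77/5 ≈ 15.400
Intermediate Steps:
f(F, C) = (-7 + C)/(2*F) (f(F, C) = ((C + F)*(-7 + C))/(((2*F)*(C + F))) = ((-7 + C)*(C + F))/((2*F*(C + F))) = ((-7 + C)*(C + F))*(1/(2*F*(C + F))) = (-7 + C)/(2*F))
(13*(-6) + J(1))*f(R(3), 9) = (13*(-6) + 1²)*((½)*(-7 + 9)/(-5)) = (-78 + 1)*((½)*(-⅕)*2) = -77*(-⅕) = 77/5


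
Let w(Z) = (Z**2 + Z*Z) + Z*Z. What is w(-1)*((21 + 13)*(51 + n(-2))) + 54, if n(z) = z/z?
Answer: 5358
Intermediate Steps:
n(z) = 1
w(Z) = 3*Z**2 (w(Z) = (Z**2 + Z**2) + Z**2 = 2*Z**2 + Z**2 = 3*Z**2)
w(-1)*((21 + 13)*(51 + n(-2))) + 54 = (3*(-1)**2)*((21 + 13)*(51 + 1)) + 54 = (3*1)*(34*52) + 54 = 3*1768 + 54 = 5304 + 54 = 5358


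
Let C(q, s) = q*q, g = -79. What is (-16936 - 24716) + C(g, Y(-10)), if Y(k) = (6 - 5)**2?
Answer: -35411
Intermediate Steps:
Y(k) = 1 (Y(k) = 1**2 = 1)
C(q, s) = q**2
(-16936 - 24716) + C(g, Y(-10)) = (-16936 - 24716) + (-79)**2 = -41652 + 6241 = -35411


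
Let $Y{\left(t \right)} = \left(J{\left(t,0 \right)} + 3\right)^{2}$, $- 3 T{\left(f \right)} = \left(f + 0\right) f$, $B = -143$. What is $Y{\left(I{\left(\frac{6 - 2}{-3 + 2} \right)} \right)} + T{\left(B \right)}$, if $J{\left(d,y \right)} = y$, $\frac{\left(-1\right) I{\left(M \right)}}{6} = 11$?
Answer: $- \frac{20422}{3} \approx -6807.3$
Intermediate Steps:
$I{\left(M \right)} = -66$ ($I{\left(M \right)} = \left(-6\right) 11 = -66$)
$T{\left(f \right)} = - \frac{f^{2}}{3}$ ($T{\left(f \right)} = - \frac{\left(f + 0\right) f}{3} = - \frac{f f}{3} = - \frac{f^{2}}{3}$)
$Y{\left(t \right)} = 9$ ($Y{\left(t \right)} = \left(0 + 3\right)^{2} = 3^{2} = 9$)
$Y{\left(I{\left(\frac{6 - 2}{-3 + 2} \right)} \right)} + T{\left(B \right)} = 9 - \frac{\left(-143\right)^{2}}{3} = 9 - \frac{20449}{3} = - \frac{20422}{3}$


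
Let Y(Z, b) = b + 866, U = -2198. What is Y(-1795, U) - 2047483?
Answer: -2048815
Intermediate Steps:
Y(Z, b) = 866 + b
Y(-1795, U) - 2047483 = (866 - 2198) - 2047483 = -1332 - 2047483 = -2048815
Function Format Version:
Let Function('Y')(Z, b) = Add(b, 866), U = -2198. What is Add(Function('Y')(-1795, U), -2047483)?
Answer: -2048815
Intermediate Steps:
Function('Y')(Z, b) = Add(866, b)
Add(Function('Y')(-1795, U), -2047483) = Add(Add(866, -2198), -2047483) = Add(-1332, -2047483) = -2048815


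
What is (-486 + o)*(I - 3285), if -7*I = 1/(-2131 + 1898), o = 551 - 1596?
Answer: 8202843854/1631 ≈ 5.0293e+6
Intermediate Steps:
o = -1045
I = 1/1631 (I = -1/(7*(-2131 + 1898)) = -1/7/(-233) = -1/7*(-1/233) = 1/1631 ≈ 0.00061312)
(-486 + o)*(I - 3285) = (-486 - 1045)*(1/1631 - 3285) = -1531*(-5357834/1631) = 8202843854/1631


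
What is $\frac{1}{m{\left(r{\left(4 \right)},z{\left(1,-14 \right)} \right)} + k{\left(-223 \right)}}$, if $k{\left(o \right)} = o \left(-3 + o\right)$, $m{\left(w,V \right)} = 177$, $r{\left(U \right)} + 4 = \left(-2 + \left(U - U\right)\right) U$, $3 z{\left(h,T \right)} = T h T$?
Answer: $\frac{1}{50575} \approx 1.9773 \cdot 10^{-5}$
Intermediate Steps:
$z{\left(h,T \right)} = \frac{h T^{2}}{3}$ ($z{\left(h,T \right)} = \frac{T h T}{3} = \frac{h T^{2}}{3}$)
$r{\left(U \right)} = -4 - 2 U$ ($r{\left(U \right)} = -4 + \left(-2 + \left(U - U\right)\right) U = -4 + \left(-2 + 0\right) U = -4 - 2 U$)
$\frac{1}{m{\left(r{\left(4 \right)},z{\left(1,-14 \right)} \right)} + k{\left(-223 \right)}} = \frac{1}{177 - 223 \left(-3 - 223\right)} = \frac{1}{177 - -50398} = \frac{1}{177 + 50398} = \frac{1}{50575}$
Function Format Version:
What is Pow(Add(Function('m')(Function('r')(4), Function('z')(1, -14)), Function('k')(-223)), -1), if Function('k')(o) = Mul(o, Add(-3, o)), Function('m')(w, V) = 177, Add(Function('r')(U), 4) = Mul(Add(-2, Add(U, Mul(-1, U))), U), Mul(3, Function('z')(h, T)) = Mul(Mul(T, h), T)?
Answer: Rational(1, 50575) ≈ 1.9773e-5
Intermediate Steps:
Function('z')(h, T) = Mul(Rational(1, 3), h, Pow(T, 2)) (Function('z')(h, T) = Mul(Rational(1, 3), Mul(Mul(T, h), T)) = Mul(Rational(1, 3), Mul(h, Pow(T, 2))) = Mul(Rational(1, 3), h, Pow(T, 2)))
Function('r')(U) = Add(-4, Mul(-2, U)) (Function('r')(U) = Add(-4, Mul(Add(-2, Add(U, Mul(-1, U))), U)) = Add(-4, Mul(Add(-2, 0), U)) = Add(-4, Mul(-2, U)))
Pow(Add(Function('m')(Function('r')(4), Function('z')(1, -14)), Function('k')(-223)), -1) = Pow(Add(177, Mul(-223, Add(-3, -223))), -1) = Pow(Add(177, Mul(-223, -226)), -1) = Pow(Add(177, 50398), -1) = Pow(50575, -1) = Rational(1, 50575)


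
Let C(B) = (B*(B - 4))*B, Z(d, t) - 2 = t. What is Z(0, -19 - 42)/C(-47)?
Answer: 59/112659 ≈ 0.00052370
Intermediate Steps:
Z(d, t) = 2 + t
C(B) = B²*(-4 + B) (C(B) = (B*(-4 + B))*B = B²*(-4 + B))
Z(0, -19 - 42)/C(-47) = (2 + (-19 - 42))/(((-47)²*(-4 - 47))) = (2 - 61)/((2209*(-51))) = -59/(-112659) = -59*(-1/112659) = 59/112659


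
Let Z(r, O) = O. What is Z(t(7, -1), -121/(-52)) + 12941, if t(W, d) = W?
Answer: 673053/52 ≈ 12943.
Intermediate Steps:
Z(t(7, -1), -121/(-52)) + 12941 = -121/(-52) + 12941 = -121*(-1/52) + 12941 = 121/52 + 12941 = 673053/52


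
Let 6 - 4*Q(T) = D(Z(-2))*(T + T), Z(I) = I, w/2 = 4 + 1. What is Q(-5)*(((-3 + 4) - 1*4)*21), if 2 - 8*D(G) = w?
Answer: 63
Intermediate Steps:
w = 10 (w = 2*(4 + 1) = 2*5 = 10)
D(G) = -1 (D(G) = ¼ - ⅛*10 = ¼ - 5/4 = -1)
Q(T) = 3/2 + T/2 (Q(T) = 3/2 - (-1)*(T + T)/4 = 3/2 - (-1)*2*T/4 = 3/2 - (-1)*T/2 = 3/2 + T/2)
Q(-5)*(((-3 + 4) - 1*4)*21) = (3/2 + (½)*(-5))*(((-3 + 4) - 1*4)*21) = (3/2 - 5/2)*((1 - 4)*21) = -(-3)*21 = -1*(-63) = 63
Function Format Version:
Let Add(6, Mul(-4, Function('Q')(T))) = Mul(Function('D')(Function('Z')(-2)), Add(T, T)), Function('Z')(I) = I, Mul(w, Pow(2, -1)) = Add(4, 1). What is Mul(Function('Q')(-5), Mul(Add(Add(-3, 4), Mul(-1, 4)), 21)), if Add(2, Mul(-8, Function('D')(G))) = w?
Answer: 63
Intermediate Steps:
w = 10 (w = Mul(2, Add(4, 1)) = Mul(2, 5) = 10)
Function('D')(G) = -1 (Function('D')(G) = Add(Rational(1, 4), Mul(Rational(-1, 8), 10)) = Add(Rational(1, 4), Rational(-5, 4)) = -1)
Function('Q')(T) = Add(Rational(3, 2), Mul(Rational(1, 2), T)) (Function('Q')(T) = Add(Rational(3, 2), Mul(Rational(-1, 4), Mul(-1, Add(T, T)))) = Add(Rational(3, 2), Mul(Rational(-1, 4), Mul(-1, Mul(2, T)))) = Add(Rational(3, 2), Mul(Rational(-1, 4), Mul(-2, T))) = Add(Rational(3, 2), Mul(Rational(1, 2), T)))
Mul(Function('Q')(-5), Mul(Add(Add(-3, 4), Mul(-1, 4)), 21)) = Mul(Add(Rational(3, 2), Mul(Rational(1, 2), -5)), Mul(Add(Add(-3, 4), Mul(-1, 4)), 21)) = Mul(Add(Rational(3, 2), Rational(-5, 2)), Mul(Add(1, -4), 21)) = Mul(-1, Mul(-3, 21)) = Mul(-1, -63) = 63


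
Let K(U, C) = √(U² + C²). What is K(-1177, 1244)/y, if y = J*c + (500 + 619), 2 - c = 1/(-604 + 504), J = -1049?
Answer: -100*√2932865/98949 ≈ -1.7308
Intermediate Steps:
c = 201/100 (c = 2 - 1/(-604 + 504) = 2 - 1/(-100) = 2 - 1*(-1/100) = 2 + 1/100 = 201/100 ≈ 2.0100)
y = -98949/100 (y = -1049*201/100 + (500 + 619) = -210849/100 + 1119 = -98949/100 ≈ -989.49)
K(U, C) = √(C² + U²)
K(-1177, 1244)/y = √(1244² + (-1177)²)/(-98949/100) = √(1547536 + 1385329)*(-100/98949) = √2932865*(-100/98949) = -100*√2932865/98949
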